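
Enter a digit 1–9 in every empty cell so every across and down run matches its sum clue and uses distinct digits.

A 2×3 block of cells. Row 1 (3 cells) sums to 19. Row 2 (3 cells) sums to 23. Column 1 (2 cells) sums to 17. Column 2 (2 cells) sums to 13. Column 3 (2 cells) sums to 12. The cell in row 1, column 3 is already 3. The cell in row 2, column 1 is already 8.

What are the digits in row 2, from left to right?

23 in 3 cells must be {6,8,9}; 17 in 2 cells must be {8,9}.
(1,1) = 17 − 8 = 9 completes the 17 down.
(1,2) = 19 − 12 = 7 completes the 19 across.
(2,2) = 13 − 7 = 6 completes the 13 down.
(2,3) = 23 − 14 = 9 completes the 23 across.

8 6 9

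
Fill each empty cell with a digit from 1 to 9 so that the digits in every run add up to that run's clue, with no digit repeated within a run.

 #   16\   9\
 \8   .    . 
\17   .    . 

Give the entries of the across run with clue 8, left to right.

7 1

17 in 2 cells must be {8,9}; 16 in 2 cells must be {7,9}.
The 8 across and the 16 down share only 7, so R1C1 = 7.
R1C2 = 8 − 7 = 1 completes the 8 across.
R2C1 = 16 − 7 = 9 completes the 16 down.
R2C2 = 17 − 9 = 8 completes the 17 across.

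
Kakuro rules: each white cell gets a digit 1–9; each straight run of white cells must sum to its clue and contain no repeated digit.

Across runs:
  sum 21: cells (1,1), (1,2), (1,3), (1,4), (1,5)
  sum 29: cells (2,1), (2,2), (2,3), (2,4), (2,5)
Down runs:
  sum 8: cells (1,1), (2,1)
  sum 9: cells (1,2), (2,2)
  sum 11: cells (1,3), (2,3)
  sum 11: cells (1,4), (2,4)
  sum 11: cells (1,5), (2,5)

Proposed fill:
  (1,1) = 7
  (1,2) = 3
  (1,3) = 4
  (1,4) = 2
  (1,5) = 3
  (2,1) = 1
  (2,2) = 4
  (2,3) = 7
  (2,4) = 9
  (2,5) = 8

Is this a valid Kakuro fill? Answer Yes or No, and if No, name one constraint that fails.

No — the down run (1,2)–(2,2) sums to 7, not 9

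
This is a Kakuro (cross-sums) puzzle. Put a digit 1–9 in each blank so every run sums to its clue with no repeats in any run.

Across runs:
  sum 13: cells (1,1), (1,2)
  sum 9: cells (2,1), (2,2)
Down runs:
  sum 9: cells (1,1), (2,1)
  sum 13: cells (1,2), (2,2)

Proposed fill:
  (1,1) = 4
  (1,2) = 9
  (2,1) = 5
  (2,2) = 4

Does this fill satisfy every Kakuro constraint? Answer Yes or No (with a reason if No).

Across: 4+9=13; 5+4=9. Down: 4+5=9; 9+4=13. No digit repeats within any run.

Yes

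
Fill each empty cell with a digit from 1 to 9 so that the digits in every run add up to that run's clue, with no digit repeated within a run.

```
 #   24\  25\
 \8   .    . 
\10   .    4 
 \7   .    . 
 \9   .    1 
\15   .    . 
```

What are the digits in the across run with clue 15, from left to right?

R2C1 = 10 − 4 = 6 completes the 10 across.
R4C1 = 9 − 1 = 8 completes the 9 across.
R5C1 = 7: the only remaining digit allowed by both the 15 across and the 24 down.
R5C2 = 15 − 7 = 8 completes the 15 across.
Nothing is forced directly, so branch on R1C1, whose candidates are 1 or 2. If R1C1 = 2: then R1C2 would have to be in {6} for the 8 across but in {3,5,7,9} for the 25 down — contradiction. So R1C1 = 1.
R1C2 = 8 − 1 = 7 completes the 8 across.
R3C1 = 24 − 22 = 2 completes the 24 down.
R3C2 = 7 − 2 = 5 completes the 7 across.

7 8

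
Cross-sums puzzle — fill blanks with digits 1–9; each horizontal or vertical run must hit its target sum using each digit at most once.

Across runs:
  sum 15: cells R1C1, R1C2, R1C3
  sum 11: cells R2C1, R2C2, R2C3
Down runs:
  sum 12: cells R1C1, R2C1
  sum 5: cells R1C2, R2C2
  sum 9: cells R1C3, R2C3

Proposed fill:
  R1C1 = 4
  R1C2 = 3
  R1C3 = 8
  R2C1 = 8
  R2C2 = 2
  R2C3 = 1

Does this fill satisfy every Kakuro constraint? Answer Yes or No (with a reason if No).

Across: 4+3+8=15; 8+2+1=11. Down: 4+8=12; 3+2=5; 8+1=9. No digit repeats within any run.

Yes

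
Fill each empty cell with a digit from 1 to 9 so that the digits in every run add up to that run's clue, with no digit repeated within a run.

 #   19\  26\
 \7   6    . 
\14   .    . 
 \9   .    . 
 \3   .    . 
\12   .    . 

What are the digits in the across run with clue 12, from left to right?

4 8

3 in 2 cells must be {1,2}.
R1C2 = 7 − 6 = 1 completes the 7 across.
R2C1 = 5: the only remaining digit allowed by both the 14 across and the 19 down.
R2C2 = 14 − 5 = 9 completes the 14 across.
Given what's placed, R4C1 must be 1 to fit the 3 across and 19 down.
R4C2 = 3 − 1 = 2 completes the 3 across.
Given what's placed, R5C2 must be 8 to fit the 12 across and 26 down.
R3C2 = 26 − 20 = 6 completes the 26 down.
R5C1 = 12 − 8 = 4 completes the 12 across.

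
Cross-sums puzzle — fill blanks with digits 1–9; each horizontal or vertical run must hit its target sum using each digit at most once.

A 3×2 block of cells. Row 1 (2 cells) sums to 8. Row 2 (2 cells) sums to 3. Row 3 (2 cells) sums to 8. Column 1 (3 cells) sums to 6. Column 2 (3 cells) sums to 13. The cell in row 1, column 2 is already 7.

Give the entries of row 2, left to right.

3 in 2 cells must be {1,2}; 6 in 3 cells must be {1,2,3}.
(1,1) = 8 − 7 = 1 completes the 8 across.
Given what's placed, (2,1) must be 2 to fit the 3 across and 6 down.
(2,2) = 3 − 2 = 1 completes the 3 across.
(3,1) = 6 − 3 = 3 completes the 6 down.
(3,2) = 8 − 3 = 5 completes the 8 across.

2 1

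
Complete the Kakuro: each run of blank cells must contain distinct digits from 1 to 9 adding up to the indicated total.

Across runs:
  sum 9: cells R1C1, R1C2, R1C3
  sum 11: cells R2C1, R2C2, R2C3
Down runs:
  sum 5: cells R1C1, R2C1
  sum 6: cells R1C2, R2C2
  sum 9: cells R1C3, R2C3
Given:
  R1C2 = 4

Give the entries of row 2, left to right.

R2C2 = 6 − 4 = 2 completes the 6 down.
Nothing is forced directly, so branch on R1C1, whose candidates are 2 or 3. If R1C1 = 3: that forces R1C3 = 2, after which R2C1 would have to be in {1,3,4,5,6,8} for the 11 across but in {2} for the 5 down — contradiction. So R1C1 = 2.
R1C3 = 9 − 6 = 3 completes the 9 across.
R2C1 = 5 − 2 = 3 completes the 5 down.
R2C3 = 11 − 5 = 6 completes the 11 across.

3 2 6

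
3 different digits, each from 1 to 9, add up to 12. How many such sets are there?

7

3 distinct digits from 1–9 sum between 6 and 24.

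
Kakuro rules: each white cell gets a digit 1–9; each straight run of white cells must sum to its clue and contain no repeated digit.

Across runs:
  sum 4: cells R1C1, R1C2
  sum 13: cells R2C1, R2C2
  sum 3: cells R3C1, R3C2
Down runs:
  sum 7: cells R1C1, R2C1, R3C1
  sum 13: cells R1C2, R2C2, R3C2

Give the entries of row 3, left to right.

2 1

4 in 2 cells must be {1,3}; 3 in 2 cells must be {1,2}; 7 in 3 cells must be {1,2,4}.
The 4 across and the 7 down share only 1, so R1C1 = 1.
R1C2 = 4 − 1 = 3 completes the 4 across.
Given what's placed, R2C1 must be 4 to fit the 13 across and 7 down.
R2C2 = 13 − 4 = 9 completes the 13 across.
R3C1 = 7 − 5 = 2 completes the 7 down.
R3C2 = 3 − 2 = 1 completes the 3 across.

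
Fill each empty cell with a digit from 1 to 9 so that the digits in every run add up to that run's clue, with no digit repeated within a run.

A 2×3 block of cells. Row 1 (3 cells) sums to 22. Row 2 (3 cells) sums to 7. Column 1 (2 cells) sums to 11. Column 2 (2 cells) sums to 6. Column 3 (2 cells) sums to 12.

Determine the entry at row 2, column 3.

4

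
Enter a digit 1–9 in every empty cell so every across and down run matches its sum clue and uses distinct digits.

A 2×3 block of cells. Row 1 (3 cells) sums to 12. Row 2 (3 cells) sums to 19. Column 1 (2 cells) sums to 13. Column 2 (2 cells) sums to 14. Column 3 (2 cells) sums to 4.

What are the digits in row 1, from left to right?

4 in 2 cells must be {1,3}.
The 19 across and the 4 down share only 3, so (2,3) = 3.
(1,3) = 4 − 3 = 1 completes the 4 down.
Given what's placed, (2,2) must be 9 to fit the 19 across and 14 down.
(1,2) = 14 − 9 = 5 completes the 14 down.
(2,1) = 19 − 12 = 7 completes the 19 across.
(1,1) = 12 − 6 = 6 completes the 12 across.

6 5 1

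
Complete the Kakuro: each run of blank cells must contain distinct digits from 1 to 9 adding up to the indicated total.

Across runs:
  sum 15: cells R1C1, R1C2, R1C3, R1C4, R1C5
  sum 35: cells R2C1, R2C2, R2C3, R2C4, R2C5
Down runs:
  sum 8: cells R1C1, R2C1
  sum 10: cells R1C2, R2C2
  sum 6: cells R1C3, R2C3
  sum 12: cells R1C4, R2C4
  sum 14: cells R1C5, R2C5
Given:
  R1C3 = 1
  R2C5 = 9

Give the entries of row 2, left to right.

6 7 5 8 9

15 in 5 cells must be {1,2,3,4,5}; 35 in 5 cells must be {5,6,7,8,9}.
R1C5 = 14 − 9 = 5 completes the 14 down.
R2C3 = 6 − 1 = 5 completes the 6 down.
No cell is forced outright now. R2C1 can only be 6 or 7 (the digits allowed by both its 35 across and its 8 down). If R2C1 = 7: then R1C1 would have to be in {2,3,4} for the 15 across but in {1} for the 8 down — contradiction. So R2C1 = 6.
R1C1 = 8 − 6 = 2 completes the 8 down.
No cell is forced outright now. R2C2 can only be 7 or 8 (the digits allowed by both its 35 across and its 10 down). If R2C2 = 8: then R1C2 would have to be in {3,4} for the 15 across but in {2} for the 10 down — contradiction. So R2C2 = 7.
R1C2 = 10 − 7 = 3 completes the 10 down.
R1C4 = 15 − 11 = 4 completes the 15 across.
R2C4 = 35 − 27 = 8 completes the 35 across.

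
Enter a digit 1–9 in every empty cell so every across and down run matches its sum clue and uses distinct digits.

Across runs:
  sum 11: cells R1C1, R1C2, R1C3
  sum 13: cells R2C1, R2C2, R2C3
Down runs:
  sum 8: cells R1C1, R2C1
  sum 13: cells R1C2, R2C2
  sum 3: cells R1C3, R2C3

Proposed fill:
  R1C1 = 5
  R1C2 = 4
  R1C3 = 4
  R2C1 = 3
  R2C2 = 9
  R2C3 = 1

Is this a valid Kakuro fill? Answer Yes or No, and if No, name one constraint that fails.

No — the across run R1C1–R1C3 sums to 13, not 11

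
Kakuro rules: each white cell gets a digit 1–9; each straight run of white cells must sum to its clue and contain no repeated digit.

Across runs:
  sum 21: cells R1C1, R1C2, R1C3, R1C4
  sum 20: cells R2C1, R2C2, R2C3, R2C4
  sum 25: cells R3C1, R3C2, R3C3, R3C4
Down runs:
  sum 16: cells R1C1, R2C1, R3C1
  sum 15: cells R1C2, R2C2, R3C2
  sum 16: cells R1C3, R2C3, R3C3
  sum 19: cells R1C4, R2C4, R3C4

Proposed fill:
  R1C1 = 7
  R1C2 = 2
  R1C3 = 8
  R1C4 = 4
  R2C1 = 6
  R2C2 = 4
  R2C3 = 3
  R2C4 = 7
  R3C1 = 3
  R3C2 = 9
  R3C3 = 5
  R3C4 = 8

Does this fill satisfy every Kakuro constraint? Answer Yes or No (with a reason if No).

Yes

Across: 7+2+8+4=21; 6+4+3+7=20; 3+9+5+8=25. Down: 7+6+3=16; 2+4+9=15; 8+3+5=16; 4+7+8=19. No digit repeats within any run.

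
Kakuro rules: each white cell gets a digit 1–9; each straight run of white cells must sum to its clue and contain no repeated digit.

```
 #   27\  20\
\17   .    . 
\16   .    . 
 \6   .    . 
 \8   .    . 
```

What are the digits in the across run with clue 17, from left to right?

17 in 2 cells must be {8,9}; 16 in 2 cells must be {7,9}.
Nothing is forced directly, so branch on R1C1, whose candidates are 8 or 9. If R1C1 = 8: that forces R1C2 = 9, R2C2 = 7, R3C1 = 4, after which R3C2 would have to be in {2} for the 6 across but in {1,3} for the 20 down — contradiction. So R1C1 = 9.
R1C2 = 17 − 9 = 8 completes the 17 across.

9 8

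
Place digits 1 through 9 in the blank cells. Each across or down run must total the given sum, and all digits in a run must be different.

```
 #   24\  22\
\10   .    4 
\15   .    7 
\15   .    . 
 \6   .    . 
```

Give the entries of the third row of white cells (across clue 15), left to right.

9 6

R1C1 = 10 − 4 = 6 completes the 10 across.
R2C1 = 15 − 7 = 8 completes the 15 across.
R4C1 = 1: the only remaining digit allowed by both the 6 across and the 24 down.
R4C2 = 6 − 1 = 5 completes the 6 across.
R3C1 = 24 − 15 = 9 completes the 24 down.
R3C2 = 15 − 9 = 6 completes the 15 across.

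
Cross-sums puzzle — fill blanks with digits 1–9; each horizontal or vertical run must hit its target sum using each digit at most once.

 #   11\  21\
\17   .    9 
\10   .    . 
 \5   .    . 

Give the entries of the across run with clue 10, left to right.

17 in 2 cells must be {8,9}.
R1C1 = 17 − 9 = 8 completes the 17 across.
Given what's placed, R3C2 must be 4 to fit the 5 across and 21 down.
R2C2 = 21 − 13 = 8 completes the 21 down.
R3C1 = 5 − 4 = 1 completes the 5 across.
R2C1 = 10 − 8 = 2 completes the 10 across.

2 8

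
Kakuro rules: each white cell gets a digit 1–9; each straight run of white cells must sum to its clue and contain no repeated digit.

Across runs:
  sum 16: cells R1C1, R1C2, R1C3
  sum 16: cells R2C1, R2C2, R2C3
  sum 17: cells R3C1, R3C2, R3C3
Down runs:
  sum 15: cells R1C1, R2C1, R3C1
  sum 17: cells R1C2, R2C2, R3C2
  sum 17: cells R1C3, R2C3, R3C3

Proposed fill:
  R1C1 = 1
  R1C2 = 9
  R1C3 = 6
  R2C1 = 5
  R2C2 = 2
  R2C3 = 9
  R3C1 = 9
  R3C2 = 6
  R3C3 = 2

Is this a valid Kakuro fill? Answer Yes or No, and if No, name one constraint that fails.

Across: 1+9+6=16; 5+2+9=16; 9+6+2=17. Down: 1+5+9=15; 9+2+6=17; 6+9+2=17. No digit repeats within any run.

Yes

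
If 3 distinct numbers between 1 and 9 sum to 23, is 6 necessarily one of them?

The only way to make 23 from 3 distinct digits is {6,8,9}, which contains 6.

Yes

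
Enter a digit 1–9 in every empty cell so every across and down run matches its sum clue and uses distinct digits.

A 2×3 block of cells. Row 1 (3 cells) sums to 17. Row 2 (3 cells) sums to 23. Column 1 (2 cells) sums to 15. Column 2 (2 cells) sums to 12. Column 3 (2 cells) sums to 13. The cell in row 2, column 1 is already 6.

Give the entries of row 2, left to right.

6, 9, 8

23 in 3 cells must be {6,8,9}.
(1,1) = 15 − 6 = 9 completes the 15 down.
Nothing is forced directly, so branch on (2,2), whose candidates are 8 or 9. If (2,2) = 8: then (1,2) would have to be in {1,2,3,5,6,7} for the 17 across but in {4} for the 12 down — contradiction. So (2,2) = 9.
(1,2) = 12 − 9 = 3 completes the 12 down.
(1,3) = 17 − 12 = 5 completes the 17 across.
(2,3) = 23 − 15 = 8 completes the 23 across.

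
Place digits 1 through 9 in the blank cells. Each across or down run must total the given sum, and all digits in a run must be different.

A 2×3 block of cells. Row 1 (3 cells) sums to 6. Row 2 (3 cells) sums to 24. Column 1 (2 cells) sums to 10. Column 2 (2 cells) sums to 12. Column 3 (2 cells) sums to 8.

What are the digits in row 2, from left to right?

6 in 3 cells must be {1,2,3}; 24 in 3 cells must be {7,8,9}.
The 6 across and the 12 down share only 3, so (1,2) = 3.
(2,2) = 12 − 3 = 9 completes the 12 down.
Given what's placed, (2,3) must be 7 to fit the 24 across and 8 down.
(1,3) = 8 − 7 = 1 completes the 8 down.
(2,1) = 24 − 16 = 8 completes the 24 across.
(1,1) = 6 − 4 = 2 completes the 6 across.

8 9 7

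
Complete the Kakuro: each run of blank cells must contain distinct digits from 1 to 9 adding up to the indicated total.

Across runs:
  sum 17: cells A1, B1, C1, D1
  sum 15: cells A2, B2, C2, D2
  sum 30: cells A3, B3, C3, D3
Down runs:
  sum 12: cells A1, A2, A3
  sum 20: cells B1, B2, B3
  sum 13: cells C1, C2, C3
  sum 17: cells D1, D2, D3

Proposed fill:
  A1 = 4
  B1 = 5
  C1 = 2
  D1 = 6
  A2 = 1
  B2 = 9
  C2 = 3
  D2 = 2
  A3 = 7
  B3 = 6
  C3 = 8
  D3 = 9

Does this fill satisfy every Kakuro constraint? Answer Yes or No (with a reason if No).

Across: 4+5+2+6=17; 1+9+3+2=15; 7+6+8+9=30. Down: 4+1+7=12; 5+9+6=20; 2+3+8=13; 6+2+9=17. No digit repeats within any run.

Yes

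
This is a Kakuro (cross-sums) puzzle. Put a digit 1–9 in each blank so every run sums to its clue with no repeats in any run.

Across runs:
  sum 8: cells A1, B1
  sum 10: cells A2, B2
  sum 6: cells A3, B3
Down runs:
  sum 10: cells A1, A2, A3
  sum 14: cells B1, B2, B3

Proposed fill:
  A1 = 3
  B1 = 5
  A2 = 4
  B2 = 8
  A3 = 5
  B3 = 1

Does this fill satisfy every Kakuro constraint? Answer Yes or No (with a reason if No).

No — the down run A1–A3 sums to 12, not 10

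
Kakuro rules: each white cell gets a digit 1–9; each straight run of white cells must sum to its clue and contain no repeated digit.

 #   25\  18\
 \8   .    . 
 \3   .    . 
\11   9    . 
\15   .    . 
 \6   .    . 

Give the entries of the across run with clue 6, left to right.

3 in 2 cells must be {1,2}.
R3C2 = 11 − 9 = 2 completes the 11 across.
Given what's placed, R2C2 must be 1 to fit the 3 across and 18 down.
R2C1 = 3 − 1 = 2 completes the 3 across.
Nothing is forced directly, so branch on R5C2, whose candidates are 4 or 5. If R5C2 = 4: then R5C1 would have to be in {2} for the 6 across but in {1,3,4,5,6,7,8} for the 25 down — contradiction. So R5C2 = 5.
R5C1 = 6 − 5 = 1 completes the 6 across.

1 5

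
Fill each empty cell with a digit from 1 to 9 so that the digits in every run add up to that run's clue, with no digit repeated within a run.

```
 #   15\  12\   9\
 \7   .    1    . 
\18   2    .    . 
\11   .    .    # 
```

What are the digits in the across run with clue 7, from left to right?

4, 1, 2

7 in 3 cells must be {1,2,4}.
Given what's placed, R1C1 must be 4 to fit the 7 across and 15 down.
R1C3 = 7 − 5 = 2 completes the 7 across.
R2C3 = 9 − 2 = 7 completes the 9 down.
R3C1 = 15 − 6 = 9 completes the 15 down.
R3C2 = 11 − 9 = 2 completes the 11 across.
R2C2 = 18 − 9 = 9 completes the 18 across.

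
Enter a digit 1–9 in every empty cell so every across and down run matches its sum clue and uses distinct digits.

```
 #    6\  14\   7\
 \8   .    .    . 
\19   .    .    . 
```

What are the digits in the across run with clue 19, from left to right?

The 8 across and the 14 down share only 5, so R1C2 = 5.
R2C2 = 14 − 5 = 9 completes the 14 down.
Nothing is forced directly, so branch on R2C1, whose candidates are 2 or 4. If R2C1 = 2: then R1C1 would have to be in {1,2} for the 8 across but in {4} for the 6 down — contradiction. So R2C1 = 4.
R1C1 = 6 − 4 = 2 completes the 6 down.
R1C3 = 8 − 7 = 1 completes the 8 across.
R2C3 = 19 − 13 = 6 completes the 19 across.

4 9 6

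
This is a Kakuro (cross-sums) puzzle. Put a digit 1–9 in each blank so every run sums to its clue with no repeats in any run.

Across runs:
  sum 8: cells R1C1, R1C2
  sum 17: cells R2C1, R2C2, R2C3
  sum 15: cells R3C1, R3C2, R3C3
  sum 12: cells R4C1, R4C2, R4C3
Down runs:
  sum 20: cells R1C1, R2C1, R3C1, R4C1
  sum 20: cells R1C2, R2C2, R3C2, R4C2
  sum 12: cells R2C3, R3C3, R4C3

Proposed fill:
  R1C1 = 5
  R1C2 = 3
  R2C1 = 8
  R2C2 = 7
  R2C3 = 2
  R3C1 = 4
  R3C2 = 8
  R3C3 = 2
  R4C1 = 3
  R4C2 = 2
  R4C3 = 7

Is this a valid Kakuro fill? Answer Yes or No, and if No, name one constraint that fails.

No — the down run R2C3–R4C3 sums to 11, not 12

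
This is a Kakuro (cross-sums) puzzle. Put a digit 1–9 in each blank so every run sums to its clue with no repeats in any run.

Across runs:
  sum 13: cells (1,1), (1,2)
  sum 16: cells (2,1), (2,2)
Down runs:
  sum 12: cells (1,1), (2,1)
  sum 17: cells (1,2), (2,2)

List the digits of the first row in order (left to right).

5 8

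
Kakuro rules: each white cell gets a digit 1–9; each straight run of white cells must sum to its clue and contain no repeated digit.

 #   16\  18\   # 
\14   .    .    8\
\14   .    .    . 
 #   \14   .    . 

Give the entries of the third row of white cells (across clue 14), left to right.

9 5

16 in 2 cells must be {7,9}.
The 14 across and the 16 down share only 9, so R1C1 = 9.
R1C2 = 14 − 9 = 5 completes the 14 across.
R2C1 = 16 − 9 = 7 completes the 16 down.
No cell is forced outright now. R3C2 can only be 6 or 9 (the digits allowed by both its 14 across and its 18 down). If R3C2 = 6: then R2C2 would have to be in {1,2,3,4,5,6} for the 14 across but in {7} for the 18 down — contradiction. So R3C2 = 9.
R2C2 = 18 − 14 = 4 completes the 18 down.
R2C3 = 14 − 11 = 3 completes the 14 across.
R3C3 = 14 − 9 = 5 completes the 14 across.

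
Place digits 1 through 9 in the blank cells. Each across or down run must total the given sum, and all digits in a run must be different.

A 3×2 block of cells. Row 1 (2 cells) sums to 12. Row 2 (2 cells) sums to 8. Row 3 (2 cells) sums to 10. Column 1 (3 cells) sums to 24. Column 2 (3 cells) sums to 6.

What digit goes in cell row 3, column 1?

8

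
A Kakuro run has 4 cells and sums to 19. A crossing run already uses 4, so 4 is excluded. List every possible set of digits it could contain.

{1,2,7,9}; {1,3,6,9}; {1,3,7,8}; {1,5,6,7}; {2,3,5,9}; {2,3,6,8}

4 distinct digits from 1–9 sum between 10 and 30.
Dropping sets that contain 4.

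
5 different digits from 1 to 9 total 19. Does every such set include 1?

Yes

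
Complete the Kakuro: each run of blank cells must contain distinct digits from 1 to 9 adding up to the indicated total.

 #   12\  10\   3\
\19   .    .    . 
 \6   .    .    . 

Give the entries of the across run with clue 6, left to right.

6 in 3 cells must be {1,2,3}; 3 in 2 cells must be {1,2}.
The 19 across and the 3 down share only 2, so R1C3 = 2.
The 6 across and the 12 down share only 3, so R2C1 = 3.
R2C3 = 3 − 2 = 1 completes the 3 down.
R1C1 = 12 − 3 = 9 completes the 12 down.
R1C2 = 19 − 11 = 8 completes the 19 across.
R2C2 = 6 − 4 = 2 completes the 6 across.

3 2 1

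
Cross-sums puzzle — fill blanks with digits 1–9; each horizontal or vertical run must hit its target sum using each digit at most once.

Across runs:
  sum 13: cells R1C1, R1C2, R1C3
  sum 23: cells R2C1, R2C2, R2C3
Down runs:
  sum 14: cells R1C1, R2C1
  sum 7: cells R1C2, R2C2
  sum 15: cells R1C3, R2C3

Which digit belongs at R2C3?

23 in 3 cells must be {6,8,9}.
The 23 across and the 7 down share only 6, so R2C2 = 6.
R1C2 = 7 − 6 = 1 completes the 7 down.
Nothing is forced directly, so branch on R2C1, whose candidates are 8 or 9. If R2C1 = 8: then R1C1 would have to be in {3,4,5,7,8,9} for the 13 across but in {6} for the 14 down — contradiction. So R2C1 = 9.
R1C1 = 14 − 9 = 5 completes the 14 down.
R1C3 = 13 − 6 = 7 completes the 13 across.
R2C3 = 23 − 15 = 8 completes the 23 across.

8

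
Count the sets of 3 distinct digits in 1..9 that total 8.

2

3 distinct digits from 1–9 sum between 6 and 24.
Enumerating: {1,2,5}, {1,3,4}.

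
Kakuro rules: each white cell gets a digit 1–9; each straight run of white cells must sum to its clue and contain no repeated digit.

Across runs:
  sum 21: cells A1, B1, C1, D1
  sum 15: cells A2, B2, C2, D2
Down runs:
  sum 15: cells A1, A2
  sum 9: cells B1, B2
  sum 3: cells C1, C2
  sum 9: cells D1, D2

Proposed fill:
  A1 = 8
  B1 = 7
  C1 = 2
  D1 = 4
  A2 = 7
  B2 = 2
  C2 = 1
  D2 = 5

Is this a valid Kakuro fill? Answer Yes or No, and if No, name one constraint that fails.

Yes

Across: 8+7+2+4=21; 7+2+1+5=15. Down: 8+7=15; 7+2=9; 2+1=3; 4+5=9. No digit repeats within any run.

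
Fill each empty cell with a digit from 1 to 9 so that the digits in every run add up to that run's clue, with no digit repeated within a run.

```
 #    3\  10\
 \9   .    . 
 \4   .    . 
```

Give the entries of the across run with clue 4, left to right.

4 in 2 cells must be {1,3}; 3 in 2 cells must be {1,2}.
The 4 across and the 3 down share only 1, so R2C1 = 1.
R2C2 = 4 − 1 = 3 completes the 4 across.
R1C1 = 3 − 1 = 2 completes the 3 down.
R1C2 = 9 − 2 = 7 completes the 9 across.

1 3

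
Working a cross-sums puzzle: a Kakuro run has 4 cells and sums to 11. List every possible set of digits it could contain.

{1,2,3,5}

4 distinct digits from 1–9 sum between 10 and 30.
Only one set works: {1,2,3,5}.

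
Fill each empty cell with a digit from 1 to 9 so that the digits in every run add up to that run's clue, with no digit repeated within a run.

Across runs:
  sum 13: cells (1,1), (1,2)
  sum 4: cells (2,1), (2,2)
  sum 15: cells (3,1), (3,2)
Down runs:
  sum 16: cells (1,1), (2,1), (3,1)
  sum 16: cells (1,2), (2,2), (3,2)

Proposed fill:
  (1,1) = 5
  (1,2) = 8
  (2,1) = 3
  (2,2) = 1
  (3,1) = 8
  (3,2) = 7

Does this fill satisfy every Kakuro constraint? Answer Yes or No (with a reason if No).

Across: 5+8=13; 3+1=4; 8+7=15. Down: 5+3+8=16; 8+1+7=16. No digit repeats within any run.

Yes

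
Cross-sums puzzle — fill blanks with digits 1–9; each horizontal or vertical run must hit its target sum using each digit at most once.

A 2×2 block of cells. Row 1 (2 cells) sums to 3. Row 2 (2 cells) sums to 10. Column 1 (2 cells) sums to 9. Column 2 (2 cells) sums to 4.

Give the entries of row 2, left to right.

7 3

3 in 2 cells must be {1,2}; 4 in 2 cells must be {1,3}.
The 3 across and the 4 down share only 1, so (1,2) = 1.
(2,2) = 4 − 1 = 3 completes the 4 down.
(1,1) = 3 − 1 = 2 completes the 3 across.
(2,1) = 10 − 3 = 7 completes the 10 across.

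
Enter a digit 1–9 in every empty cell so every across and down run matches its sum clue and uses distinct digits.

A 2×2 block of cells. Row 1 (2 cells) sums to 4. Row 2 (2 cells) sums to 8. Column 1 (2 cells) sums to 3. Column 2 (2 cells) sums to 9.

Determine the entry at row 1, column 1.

1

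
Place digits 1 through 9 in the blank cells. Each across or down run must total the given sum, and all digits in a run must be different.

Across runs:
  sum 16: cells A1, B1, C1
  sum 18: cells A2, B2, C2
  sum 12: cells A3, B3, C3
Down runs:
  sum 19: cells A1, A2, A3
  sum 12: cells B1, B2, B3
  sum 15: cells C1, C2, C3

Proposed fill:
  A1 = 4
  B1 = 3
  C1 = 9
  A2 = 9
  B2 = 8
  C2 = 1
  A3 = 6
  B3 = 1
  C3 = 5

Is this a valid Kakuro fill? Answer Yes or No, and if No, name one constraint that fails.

Yes

Across: 4+3+9=16; 9+8+1=18; 6+1+5=12. Down: 4+9+6=19; 3+8+1=12; 9+1+5=15. No digit repeats within any run.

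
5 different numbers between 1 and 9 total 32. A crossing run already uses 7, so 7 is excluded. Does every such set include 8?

Yes

The only way to make 32 from 5 distinct digits under that restriction is {4,5,6,8,9}, which contains 8.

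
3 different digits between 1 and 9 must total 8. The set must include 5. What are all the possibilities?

3 distinct digits from 1–9 sum between 6 and 24.
Keeping only sets containing 5.
Only one set works: {1,2,5}.

{1,2,5}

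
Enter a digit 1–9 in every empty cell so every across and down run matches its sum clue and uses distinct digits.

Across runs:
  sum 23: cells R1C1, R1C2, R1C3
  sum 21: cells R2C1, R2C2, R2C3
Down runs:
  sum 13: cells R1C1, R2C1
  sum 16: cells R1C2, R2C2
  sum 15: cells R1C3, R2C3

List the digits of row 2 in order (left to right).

5 7 9

23 in 3 cells must be {6,8,9}; 16 in 2 cells must be {7,9}.
The 23 across and the 16 down share only 9, so R1C2 = 9.
R2C2 = 16 − 9 = 7 completes the 16 down.
Nothing is forced directly, so branch on R1C1, whose candidates are 6 or 8. If R1C1 = 6: that forces R1C3 = 8, after which R2C1 would have to be in {5,6,8,9} for the 21 across but in {7} for the 13 down — contradiction. So R1C1 = 8.
R1C3 = 23 − 17 = 6 completes the 23 across.
R2C1 = 13 − 8 = 5 completes the 13 down.
R2C3 = 21 − 12 = 9 completes the 21 across.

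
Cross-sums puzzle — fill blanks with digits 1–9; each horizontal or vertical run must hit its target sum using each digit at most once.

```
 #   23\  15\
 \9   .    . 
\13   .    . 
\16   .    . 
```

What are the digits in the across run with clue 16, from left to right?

16 in 2 cells must be {7,9}; 23 in 3 cells must be {6,8,9}.
The 16 across and the 23 down share only 9, so R3C1 = 9.
R3C2 = 16 − 9 = 7 completes the 16 across.
Nothing is forced directly, so branch on R1C1, whose candidates are 6 or 8. If R1C1 = 8: then R1C2 would have to be in {1} for the 9 across but in {2,3,5,6} for the 15 down — contradiction. So R1C1 = 6.
R1C2 = 9 − 6 = 3 completes the 9 across.
R2C1 = 23 − 15 = 8 completes the 23 down.
R2C2 = 13 − 8 = 5 completes the 13 across.

9 7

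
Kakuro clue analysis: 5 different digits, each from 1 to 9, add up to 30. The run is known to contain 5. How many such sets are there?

5 distinct digits from 1–9 sum between 15 and 35.
Keeping only sets containing 5.
Enumerating: {1,5,7,8,9}, {2,5,6,8,9}, {3,5,6,7,9}, {4,5,6,7,8}.

4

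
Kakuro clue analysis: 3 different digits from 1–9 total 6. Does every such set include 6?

No

The only way to make 6 from 3 distinct digits is {1,2,3}, which does not contain 6.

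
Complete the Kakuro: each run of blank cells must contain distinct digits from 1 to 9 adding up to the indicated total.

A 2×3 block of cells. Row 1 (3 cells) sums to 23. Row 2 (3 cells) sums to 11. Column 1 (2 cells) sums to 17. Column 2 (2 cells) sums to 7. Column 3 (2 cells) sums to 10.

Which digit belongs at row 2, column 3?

23 in 3 cells must be {6,8,9}; 17 in 2 cells must be {8,9}.
The 23 across and the 7 down share only 6, so (1,2) = 6.
The 11 across and the 17 down share only 8, so (2,1) = 8.
(2,2) = 7 − 6 = 1 completes the 7 down.
(2,3) = 11 − 9 = 2 completes the 11 across.
(1,1) = 17 − 8 = 9 completes the 17 down.
(1,3) = 23 − 15 = 8 completes the 23 across.

2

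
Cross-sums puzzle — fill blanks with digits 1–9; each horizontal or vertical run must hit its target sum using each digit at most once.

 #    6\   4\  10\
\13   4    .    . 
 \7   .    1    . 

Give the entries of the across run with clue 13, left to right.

4, 3, 6

7 in 3 cells must be {1,2,4}; 4 in 2 cells must be {1,3}.
R1C2 = 4 − 1 = 3 completes the 4 down.
R1C3 = 13 − 7 = 6 completes the 13 across.
R2C1 = 6 − 4 = 2 completes the 6 down.
R2C3 = 7 − 3 = 4 completes the 7 across.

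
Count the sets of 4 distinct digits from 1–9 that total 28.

2

4 distinct digits from 1–9 sum between 10 and 30.
Enumerating: {4,7,8,9}, {5,6,8,9}.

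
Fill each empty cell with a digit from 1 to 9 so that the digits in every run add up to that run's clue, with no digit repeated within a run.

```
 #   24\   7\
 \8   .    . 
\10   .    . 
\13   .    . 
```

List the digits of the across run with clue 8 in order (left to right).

7 1

24 in 3 cells must be {7,8,9}; 7 in 3 cells must be {1,2,4}.
The 8 across and the 24 down share only 7, so R1C1 = 7.
R1C2 = 8 − 7 = 1 completes the 8 across.
Given what's placed, R3C2 must be 4 to fit the 13 across and 7 down.
R2C2 = 7 − 5 = 2 completes the 7 down.
R3C1 = 13 − 4 = 9 completes the 13 across.
R2C1 = 10 − 2 = 8 completes the 10 across.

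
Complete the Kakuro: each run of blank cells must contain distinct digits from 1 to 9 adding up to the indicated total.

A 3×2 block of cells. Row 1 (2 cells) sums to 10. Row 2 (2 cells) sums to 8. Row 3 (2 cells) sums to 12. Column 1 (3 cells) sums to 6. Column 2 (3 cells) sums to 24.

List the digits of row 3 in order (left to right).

6 in 3 cells must be {1,2,3}; 24 in 3 cells must be {7,8,9}.
The 8 across and the 24 down share only 7, so (2,2) = 7.
The 12 across and the 6 down share only 3, so (3,1) = 3.
(3,2) = 12 − 3 = 9 completes the 12 across.
(1,2) = 24 − 16 = 8 completes the 24 down.
(2,1) = 8 − 7 = 1 completes the 8 across.
(1,1) = 10 − 8 = 2 completes the 10 across.

3 9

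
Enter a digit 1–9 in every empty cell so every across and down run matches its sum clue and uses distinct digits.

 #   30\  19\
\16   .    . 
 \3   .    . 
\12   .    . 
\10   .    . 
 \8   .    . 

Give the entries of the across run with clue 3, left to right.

1 2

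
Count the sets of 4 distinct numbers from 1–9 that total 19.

4 distinct digits from 1–9 sum between 10 and 30.

11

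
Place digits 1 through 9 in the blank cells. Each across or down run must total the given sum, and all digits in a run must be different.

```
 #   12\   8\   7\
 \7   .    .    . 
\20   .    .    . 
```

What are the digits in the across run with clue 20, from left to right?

8 7 5

7 in 3 cells must be {1,2,4}.
The 7 across and the 12 down share only 4, so R1C1 = 4.
R2C1 = 12 − 4 = 8 completes the 12 down.
Nothing is forced directly, so branch on R2C3, whose candidates are 3 or 5. If R2C3 = 3: then R1C3 would have to be in {1,2} for the 7 across but in {4} for the 7 down — contradiction. So R2C3 = 5.
R1C3 = 7 − 5 = 2 completes the 7 down.
R2C2 = 20 − 13 = 7 completes the 20 across.
R1C2 = 7 − 6 = 1 completes the 7 across.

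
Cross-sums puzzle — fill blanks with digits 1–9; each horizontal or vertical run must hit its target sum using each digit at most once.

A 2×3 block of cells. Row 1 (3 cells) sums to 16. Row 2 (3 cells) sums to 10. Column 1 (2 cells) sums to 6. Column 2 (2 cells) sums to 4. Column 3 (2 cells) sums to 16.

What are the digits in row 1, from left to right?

4 in 2 cells must be {1,3}; 16 in 2 cells must be {7,9}.
The 10 across and the 16 down share only 7, so (2,3) = 7.
(1,3) = 16 − 7 = 9 completes the 16 down.
Given what's placed, (2,2) must be 1 to fit the 10 across and 4 down.
(1,2) = 4 − 1 = 3 completes the 4 down.
(2,1) = 10 − 8 = 2 completes the 10 across.
(1,1) = 16 − 12 = 4 completes the 16 across.

4 3 9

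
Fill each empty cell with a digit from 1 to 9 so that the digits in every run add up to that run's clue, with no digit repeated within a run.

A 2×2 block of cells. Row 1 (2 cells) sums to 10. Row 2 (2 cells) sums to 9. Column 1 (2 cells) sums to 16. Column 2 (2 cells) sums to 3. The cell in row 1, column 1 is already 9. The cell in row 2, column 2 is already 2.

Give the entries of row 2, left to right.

7, 2

16 in 2 cells must be {7,9}; 3 in 2 cells must be {1,2}.
(1,2) = 10 − 9 = 1 completes the 10 across.
(2,1) = 9 − 2 = 7 completes the 9 across.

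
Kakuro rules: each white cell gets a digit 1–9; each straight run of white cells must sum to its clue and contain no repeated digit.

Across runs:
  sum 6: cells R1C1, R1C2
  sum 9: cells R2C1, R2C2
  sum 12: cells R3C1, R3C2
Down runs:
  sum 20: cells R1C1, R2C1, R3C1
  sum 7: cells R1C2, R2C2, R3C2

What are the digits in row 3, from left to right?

8 4

7 in 3 cells must be {1,2,4}.
The 12 across and the 7 down share only 4, so R3C2 = 4.
R3C1 = 12 − 4 = 8 completes the 12 across.
Given what's placed, R1C1 must be 5 to fit the 6 across and 20 down.
R1C2 = 6 − 5 = 1 completes the 6 across.
R2C1 = 20 − 13 = 7 completes the 20 down.
R2C2 = 9 − 7 = 2 completes the 9 across.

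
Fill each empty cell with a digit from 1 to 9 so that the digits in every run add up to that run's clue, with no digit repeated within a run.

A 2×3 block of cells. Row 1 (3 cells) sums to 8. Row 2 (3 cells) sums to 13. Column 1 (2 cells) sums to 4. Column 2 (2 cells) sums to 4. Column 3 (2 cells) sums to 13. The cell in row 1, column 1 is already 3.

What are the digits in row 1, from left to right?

4 in 2 cells must be {1,3}.
(1,2) = 1: the only remaining digit allowed by both the 8 across and the 4 down.
(1,3) = 8 − 4 = 4 completes the 8 across.
(2,1) = 4 − 3 = 1 completes the 4 down.
(2,2) = 4 − 1 = 3 completes the 4 down.
(2,3) = 13 − 4 = 9 completes the 13 across.

3 1 4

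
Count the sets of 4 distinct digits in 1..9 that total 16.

4 distinct digits from 1–9 sum between 10 and 30.

8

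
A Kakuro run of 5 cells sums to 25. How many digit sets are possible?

12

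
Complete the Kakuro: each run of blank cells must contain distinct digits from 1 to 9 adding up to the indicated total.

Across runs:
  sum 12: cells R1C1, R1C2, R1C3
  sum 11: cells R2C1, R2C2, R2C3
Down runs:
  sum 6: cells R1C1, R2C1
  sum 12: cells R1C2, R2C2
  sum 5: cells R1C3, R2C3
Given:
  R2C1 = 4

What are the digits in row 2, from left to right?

4 5 2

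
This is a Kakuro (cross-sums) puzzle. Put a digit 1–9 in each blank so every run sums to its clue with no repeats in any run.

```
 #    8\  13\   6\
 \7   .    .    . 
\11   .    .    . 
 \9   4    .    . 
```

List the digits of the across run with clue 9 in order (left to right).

7 in 3 cells must be {1,2,4}; 6 in 3 cells must be {1,2,3}.
Given what's placed, R1C1 must be 1 to fit the 7 across and 8 down.
Given what's placed, R1C3 must be 2 to fit the 7 across and 6 down.
R2C1 = 8 − 5 = 3 completes the 8 down.
Given what's placed, R2C3 must be 1 to fit the 11 across and 6 down.
R3C3 = 6 − 3 = 3 completes the 6 down.
R1C2 = 7 − 3 = 4 completes the 7 across.
R2C2 = 11 − 4 = 7 completes the 11 across.
R3C2 = 9 − 7 = 2 completes the 9 across.

4, 2, 3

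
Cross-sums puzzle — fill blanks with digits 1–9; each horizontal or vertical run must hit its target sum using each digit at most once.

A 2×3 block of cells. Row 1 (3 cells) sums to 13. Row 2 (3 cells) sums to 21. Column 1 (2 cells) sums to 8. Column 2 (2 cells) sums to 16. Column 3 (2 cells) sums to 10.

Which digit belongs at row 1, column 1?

3

16 in 2 cells must be {7,9}.
Nothing is forced directly, so branch on (2,1), whose candidates are 5 or 6 or 7. If (2,1) = 6: that forces (1,1) = 2, (1,2) = 7, (1,3) = 4, after which (2,2) would have to be in {7,8} for the 21 across but in {9} for the 16 down — contradiction. If (2,1) = 7: that forces (1,1) = 1, (2,2) = 9, after which (2,3) would have to be in {5} for the 21 across but in {1,2,3,4,6,7,8,9} for the 10 down — contradiction. So (2,1) = 5.
(1,1) = 8 − 5 = 3 completes the 8 down.
Given what's placed, (1,2) must be 9 to fit the 13 across and 16 down.
(1,3) = 13 − 12 = 1 completes the 13 across.
(2,2) = 16 − 9 = 7 completes the 16 down.
(2,3) = 21 − 12 = 9 completes the 21 across.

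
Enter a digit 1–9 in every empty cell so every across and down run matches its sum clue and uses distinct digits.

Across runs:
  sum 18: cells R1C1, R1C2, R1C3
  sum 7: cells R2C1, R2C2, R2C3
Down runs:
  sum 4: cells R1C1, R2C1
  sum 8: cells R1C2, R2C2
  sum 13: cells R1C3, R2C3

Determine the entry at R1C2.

7 in 3 cells must be {1,2,4}; 4 in 2 cells must be {1,3}.
The 7 across and the 4 down share only 1, so R2C1 = 1.
Given what's placed, R2C2 must be 2 to fit the 7 across and 8 down.
R2C3 = 7 − 3 = 4 completes the 7 across.
R1C1 = 4 − 1 = 3 completes the 4 down.
R1C2 = 8 − 2 = 6 completes the 8 down.
R1C3 = 18 − 9 = 9 completes the 18 across.

6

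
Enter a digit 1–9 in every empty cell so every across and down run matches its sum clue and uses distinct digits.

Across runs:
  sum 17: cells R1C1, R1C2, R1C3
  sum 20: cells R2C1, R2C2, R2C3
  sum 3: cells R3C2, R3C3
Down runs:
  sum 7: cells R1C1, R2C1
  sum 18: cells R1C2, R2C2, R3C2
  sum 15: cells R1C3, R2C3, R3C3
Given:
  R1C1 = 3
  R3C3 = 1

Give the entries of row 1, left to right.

3 9 5

3 in 2 cells must be {1,2}.
R2C1 = 7 − 3 = 4 completes the 7 down.
Given what's placed, R2C3 must be 9 to fit the 20 across and 15 down.
R3C2 = 3 − 1 = 2 completes the 3 across.
R1C2 = 9: the only remaining digit allowed by both the 17 across and the 18 down.
R1C3 = 17 − 12 = 5 completes the 17 across.
R2C2 = 20 − 13 = 7 completes the 20 across.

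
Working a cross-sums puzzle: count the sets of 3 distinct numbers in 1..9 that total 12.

7

3 distinct digits from 1–9 sum between 6 and 24.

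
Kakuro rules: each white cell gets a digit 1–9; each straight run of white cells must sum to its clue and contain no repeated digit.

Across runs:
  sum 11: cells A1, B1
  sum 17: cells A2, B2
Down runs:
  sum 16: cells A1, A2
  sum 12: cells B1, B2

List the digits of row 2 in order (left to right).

9 8

17 in 2 cells must be {8,9}; 16 in 2 cells must be {7,9}.
The 17 across and the 16 down share only 9, so A2 = 9.
B2 = 17 − 9 = 8 completes the 17 across.
A1 = 16 − 9 = 7 completes the 16 down.
B1 = 11 − 7 = 4 completes the 11 across.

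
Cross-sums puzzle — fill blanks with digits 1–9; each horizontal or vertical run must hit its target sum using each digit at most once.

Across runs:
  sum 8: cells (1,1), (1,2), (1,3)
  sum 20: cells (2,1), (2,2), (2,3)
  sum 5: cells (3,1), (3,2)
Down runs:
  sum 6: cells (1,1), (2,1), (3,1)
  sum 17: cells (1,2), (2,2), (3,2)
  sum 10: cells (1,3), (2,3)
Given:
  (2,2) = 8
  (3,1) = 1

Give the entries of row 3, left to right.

6 in 3 cells must be {1,2,3}.
(2,1) = 3: the only remaining digit allowed by both the 20 across and the 6 down.
(2,3) = 20 − 11 = 9 completes the 20 across.
(3,2) = 5 − 1 = 4 completes the 5 across.
(1,1) = 6 − 4 = 2 completes the 6 down.
(1,2) = 17 − 12 = 5 completes the 17 down.
(1,3) = 8 − 7 = 1 completes the 8 across.

1, 4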